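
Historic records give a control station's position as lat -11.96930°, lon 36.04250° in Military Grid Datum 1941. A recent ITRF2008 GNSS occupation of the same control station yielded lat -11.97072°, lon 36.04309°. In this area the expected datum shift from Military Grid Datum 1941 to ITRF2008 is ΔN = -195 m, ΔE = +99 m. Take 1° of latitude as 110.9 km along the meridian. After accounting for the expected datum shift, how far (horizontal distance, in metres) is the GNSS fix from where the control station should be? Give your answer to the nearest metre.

Observed coordinate differences: Δφ = -0.00142°, Δλ = +0.00059°.
Converting to metres (1° lat = 110900 m, cos φ = 0.978259): observed ΔN = -157.5 m, observed ΔE = 64.0 m.
Subtracting the expected shift leaves a residual of -157.5 − (-195) = 37.5 m north and 64.0 − (99) = -35.0 m east.
Residual distance = √(37.5² + (-35.0)²) = 51.3 m.

51 m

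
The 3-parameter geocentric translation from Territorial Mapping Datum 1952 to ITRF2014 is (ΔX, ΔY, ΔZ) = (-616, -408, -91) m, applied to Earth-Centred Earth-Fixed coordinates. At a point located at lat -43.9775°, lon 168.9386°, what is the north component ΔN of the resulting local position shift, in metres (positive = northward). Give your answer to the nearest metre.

ΔN = 300 m

At φ = -43.9775°, λ = 168.9386°: sin φ = -0.694376, cos φ = 0.719613, sin λ = 0.191861, cos λ = -0.981422.
ΔN = −sin φ cos λ·ΔX − sin φ sin λ·ΔY + cos φ·ΔZ = −(-0.694376)(-0.981422)(-616) − (-0.694376)(0.191861)(-408) + (0.719613)(-91) = 299.95 m.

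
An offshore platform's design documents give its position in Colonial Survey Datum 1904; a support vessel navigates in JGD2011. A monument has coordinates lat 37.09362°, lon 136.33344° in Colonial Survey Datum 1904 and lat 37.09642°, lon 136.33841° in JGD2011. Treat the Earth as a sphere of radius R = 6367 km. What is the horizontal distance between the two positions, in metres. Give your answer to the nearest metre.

Δφ = 37.09642° − 37.09362° = +0.00280°; Δλ = 136.33841° − 136.33344° = +0.00497°.
1° along a meridian = πR/180 = 111125 m.
ΔN = Δφ × 111125 = 311.2 m; ΔE = Δλ × 111125 × cos(37.09362°) = +0.00497 × 111125 × 0.797651 = 440.5 m.
Distance = √(ΔE² + ΔN²) = √(440.5² + 311.2²) = 539.3 m.

539 m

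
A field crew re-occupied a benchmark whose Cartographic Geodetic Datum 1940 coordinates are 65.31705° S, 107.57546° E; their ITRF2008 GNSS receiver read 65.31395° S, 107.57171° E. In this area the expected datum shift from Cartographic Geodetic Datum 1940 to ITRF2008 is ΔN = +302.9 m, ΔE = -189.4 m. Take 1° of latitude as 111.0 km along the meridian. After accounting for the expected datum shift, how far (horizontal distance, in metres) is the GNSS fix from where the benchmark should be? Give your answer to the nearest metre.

44 m

Observed coordinate differences: Δφ = +0.00310°, Δλ = -0.00375°.
Converting to metres (1° lat = 111000 m, cos φ = 0.417597): observed ΔN = 344.1 m, observed ΔE = -173.8 m.
Subtracting the expected shift leaves a residual of 344.1 − (302.9) = 41.2 m north and -173.8 − (-189.4) = 15.6 m east.
Residual distance = √(41.2² + 15.6²) = 44.0 m.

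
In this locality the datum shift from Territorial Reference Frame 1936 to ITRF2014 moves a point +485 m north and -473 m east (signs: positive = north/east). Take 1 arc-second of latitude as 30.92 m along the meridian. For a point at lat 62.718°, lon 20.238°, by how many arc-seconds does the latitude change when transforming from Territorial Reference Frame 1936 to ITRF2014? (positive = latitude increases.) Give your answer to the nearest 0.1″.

Δφ = 15.7″

1″ of latitude = 30.92 m, so Δφ = 485.0 / 30.92 = 15.686″.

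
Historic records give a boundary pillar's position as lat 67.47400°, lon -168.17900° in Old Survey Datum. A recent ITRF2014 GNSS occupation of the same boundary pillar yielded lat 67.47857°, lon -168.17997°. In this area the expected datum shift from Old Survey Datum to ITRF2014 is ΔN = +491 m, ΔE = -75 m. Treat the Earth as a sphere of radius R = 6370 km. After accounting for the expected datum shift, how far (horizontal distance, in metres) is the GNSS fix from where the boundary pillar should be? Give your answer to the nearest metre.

38 m

Observed coordinate differences: Δφ = +0.00457°, Δλ = -0.00097°.
Converting to metres (1° lat = 111177 m, cos φ = 0.383103): observed ΔN = 508.1 m, observed ΔE = -41.3 m.
Subtracting the expected shift leaves a residual of 508.1 − (491) = 17.1 m north and -41.3 − (-75) = 33.7 m east.
Residual distance = √(17.1² + 33.7²) = 37.8 m.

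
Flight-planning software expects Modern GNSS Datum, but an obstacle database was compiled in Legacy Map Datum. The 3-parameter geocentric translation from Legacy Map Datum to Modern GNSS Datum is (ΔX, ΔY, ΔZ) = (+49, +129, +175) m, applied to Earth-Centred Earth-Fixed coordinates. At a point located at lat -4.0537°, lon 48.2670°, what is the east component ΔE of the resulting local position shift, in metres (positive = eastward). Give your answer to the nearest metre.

ΔE = 49 m

The local east axis at (φ, λ) is (−sin λ, cos λ, 0), so ΔE = −sin(48.2670°)·49 + cos(48.2670°)·129 = 49.30 m.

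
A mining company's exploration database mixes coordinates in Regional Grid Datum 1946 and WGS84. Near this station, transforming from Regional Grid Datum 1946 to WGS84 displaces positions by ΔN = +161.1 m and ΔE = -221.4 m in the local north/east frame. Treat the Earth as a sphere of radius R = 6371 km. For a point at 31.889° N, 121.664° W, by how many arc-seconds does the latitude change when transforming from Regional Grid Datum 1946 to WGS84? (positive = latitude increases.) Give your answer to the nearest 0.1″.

On a sphere of radius R, 1 rad of latitude = R, so Δφ = ΔN / R = 161.1 / 6371000 = 2.5286e-05 rad = 5.216″.

Δφ = 5.2″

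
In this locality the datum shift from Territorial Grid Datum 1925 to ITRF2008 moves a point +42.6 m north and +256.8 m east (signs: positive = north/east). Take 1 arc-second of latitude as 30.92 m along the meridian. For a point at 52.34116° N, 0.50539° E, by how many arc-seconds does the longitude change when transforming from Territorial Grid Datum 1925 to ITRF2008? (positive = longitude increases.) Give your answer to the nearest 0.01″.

Δλ = 13.59″

At latitude 52.34116°, cos φ = 0.610958.
1″ of longitude at this latitude = 30.92 × cos φ = 18.8908 m, so Δλ = 256.8 / 18.8908 = 13.594″.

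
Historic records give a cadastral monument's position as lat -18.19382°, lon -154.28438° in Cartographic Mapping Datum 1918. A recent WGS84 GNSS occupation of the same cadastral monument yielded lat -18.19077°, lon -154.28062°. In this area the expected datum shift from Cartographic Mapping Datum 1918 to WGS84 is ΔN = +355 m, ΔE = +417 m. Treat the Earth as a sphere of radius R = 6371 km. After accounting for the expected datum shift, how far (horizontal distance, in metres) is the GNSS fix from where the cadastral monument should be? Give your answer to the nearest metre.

Observed coordinate differences: Δφ = +0.00305°, Δλ = +0.00376°.
Converting to metres (1° lat = 111195 m, cos φ = 0.950006): observed ΔN = 339.1 m, observed ΔE = 397.2 m.
Subtracting the expected shift leaves a residual of 339.1 − (355) = -15.9 m north and 397.2 − (417) = -19.8 m east.
Residual distance = √((-15.9)² + (-19.8)²) = 25.4 m.

25 m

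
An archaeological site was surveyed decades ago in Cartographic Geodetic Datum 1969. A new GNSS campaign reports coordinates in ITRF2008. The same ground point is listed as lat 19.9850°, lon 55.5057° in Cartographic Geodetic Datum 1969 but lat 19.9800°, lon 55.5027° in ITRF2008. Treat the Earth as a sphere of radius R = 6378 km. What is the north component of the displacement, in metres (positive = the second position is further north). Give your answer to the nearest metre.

Δφ = 19.9800° − 19.9850° = -0.0050°; Δλ = 55.5027° − 55.5057° = -0.0030°.
1° along a meridian = πR/180 = 111317 m.
ΔN = Δφ × 111317 = -556.6 m; ΔE = Δλ × 111317 × cos(19.9850°) = -0.0030 × 111317 × 0.939782 = -313.8 m.

ΔN = -557 m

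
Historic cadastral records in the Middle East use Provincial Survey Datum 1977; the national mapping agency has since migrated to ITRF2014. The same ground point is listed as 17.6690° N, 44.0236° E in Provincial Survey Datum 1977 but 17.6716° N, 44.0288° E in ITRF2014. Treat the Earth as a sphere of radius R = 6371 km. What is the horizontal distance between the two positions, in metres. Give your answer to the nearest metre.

Δφ = 17.6716° − 17.6690° = +0.0026°; Δλ = 44.0288° − 44.0236° = +0.0052°.
1° along a meridian = πR/180 = 111195 m.
ΔN = Δφ × 111195 = 289.1 m; ΔE = Δλ × 111195 × cos(17.6690°) = +0.0052 × 111195 × 0.952826 = 550.9 m.
Distance = √(ΔE² + ΔN²) = √(550.9² + 289.1²) = 622.2 m.

622 m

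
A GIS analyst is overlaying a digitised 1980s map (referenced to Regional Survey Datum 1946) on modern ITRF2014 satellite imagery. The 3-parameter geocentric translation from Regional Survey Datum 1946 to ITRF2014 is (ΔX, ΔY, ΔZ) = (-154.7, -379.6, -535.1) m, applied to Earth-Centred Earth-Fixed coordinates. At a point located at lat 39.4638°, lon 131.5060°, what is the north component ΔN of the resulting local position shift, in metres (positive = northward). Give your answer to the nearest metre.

ΔN = -298 m

The local north axis is (−sin φ cos λ, −sin φ sin λ, cos φ), giving ΔN = -65.160 + 180.684 − 413.111 = -297.59 m.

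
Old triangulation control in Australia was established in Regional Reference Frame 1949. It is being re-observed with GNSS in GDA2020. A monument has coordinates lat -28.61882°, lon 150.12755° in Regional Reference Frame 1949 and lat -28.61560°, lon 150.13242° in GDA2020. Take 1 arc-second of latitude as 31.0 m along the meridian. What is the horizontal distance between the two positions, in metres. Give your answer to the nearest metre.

Δφ = -28.61560° − -28.61882° = +0.00322°; Δλ = 150.13242° − 150.12755° = +0.00487°.
1° of latitude = 3600 × 31.00 = 111600 m.
ΔN = Δφ × 111600 = 359.4 m; ΔE = Δλ × 111600 × cos(-28.61882°) = +0.00487 × 111600 × 0.877826 = 477.1 m.
Distance = √(ΔE² + ΔN²) = √(477.1² + 359.4²) = 597.3 m.

597 m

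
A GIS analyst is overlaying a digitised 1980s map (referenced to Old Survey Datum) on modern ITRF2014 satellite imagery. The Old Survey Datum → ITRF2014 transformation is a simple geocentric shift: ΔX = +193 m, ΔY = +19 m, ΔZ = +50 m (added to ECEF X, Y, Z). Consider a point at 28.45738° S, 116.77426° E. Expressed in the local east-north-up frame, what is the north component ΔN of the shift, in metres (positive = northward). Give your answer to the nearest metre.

The local north axis is (−sin φ cos λ, −sin φ sin λ, cos φ), giving ΔN = -41.428 + 8.083 + 43.959 = 10.61 m.

ΔN = 11 m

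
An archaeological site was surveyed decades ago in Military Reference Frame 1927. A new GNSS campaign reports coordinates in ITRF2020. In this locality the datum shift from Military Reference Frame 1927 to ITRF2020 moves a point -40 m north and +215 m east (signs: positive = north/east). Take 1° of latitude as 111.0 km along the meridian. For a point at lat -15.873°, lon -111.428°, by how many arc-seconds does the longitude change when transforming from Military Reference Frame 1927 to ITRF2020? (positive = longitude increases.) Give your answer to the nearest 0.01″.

Δλ = 7.25″

At latitude -15.873°, cos φ = 0.961870.
1° of longitude at this latitude = 111.0 × cos φ = 106.77 km, so Δλ = 215.0 / 106767.6 = 0.0020137° = 7.249″.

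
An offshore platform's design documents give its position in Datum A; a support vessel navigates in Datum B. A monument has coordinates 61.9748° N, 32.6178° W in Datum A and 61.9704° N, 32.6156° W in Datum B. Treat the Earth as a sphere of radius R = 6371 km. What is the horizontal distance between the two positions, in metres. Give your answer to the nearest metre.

Δφ = 61.9704° − 61.9748° = -0.0044°; Δλ = -32.6156° − -32.6178° = +0.0022°.
1° along a meridian = πR/180 = 111195 m.
ΔN = Δφ × 111195 = -489.3 m; ΔE = Δλ × 111195 × cos(61.9748°) = +0.0022 × 111195 × 0.469860 = 114.9 m.
Distance = √(ΔE² + ΔN²) = √(114.9² + (-489.3)²) = 502.6 m.

503 m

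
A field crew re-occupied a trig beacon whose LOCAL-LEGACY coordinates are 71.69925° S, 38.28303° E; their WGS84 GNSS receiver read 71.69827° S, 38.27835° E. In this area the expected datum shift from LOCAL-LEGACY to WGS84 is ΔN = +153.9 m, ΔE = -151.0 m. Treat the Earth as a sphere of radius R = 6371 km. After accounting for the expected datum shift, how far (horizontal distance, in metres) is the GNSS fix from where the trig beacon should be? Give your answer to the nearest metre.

47 m

Observed coordinate differences: Δφ = +0.00098°, Δλ = -0.00468°.
Converting to metres (1° lat = 111195 m, cos φ = 0.314005): observed ΔN = 109.0 m, observed ΔE = -163.4 m.
Subtracting the expected shift leaves a residual of 109.0 − (153.9) = -44.9 m north and -163.4 − (-151.0) = -12.4 m east.
Residual distance = √((-44.9)² + (-12.4)²) = 46.6 m.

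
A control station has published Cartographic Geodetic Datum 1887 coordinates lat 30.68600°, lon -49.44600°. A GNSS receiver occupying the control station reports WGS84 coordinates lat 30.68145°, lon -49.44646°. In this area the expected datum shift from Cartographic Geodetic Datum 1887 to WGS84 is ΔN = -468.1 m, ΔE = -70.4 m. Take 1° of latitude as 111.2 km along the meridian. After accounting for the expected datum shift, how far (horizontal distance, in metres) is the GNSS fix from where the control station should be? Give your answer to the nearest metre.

46 m

Observed coordinate differences: Δφ = -0.00455°, Δλ = -0.00046°.
Converting to metres (1° lat = 111200 m, cos φ = 0.859977): observed ΔN = -506.0 m, observed ΔE = -44.0 m.
Subtracting the expected shift leaves a residual of -506.0 − (-468.1) = -37.9 m north and -44.0 − (-70.4) = 26.4 m east.
Residual distance = √((-37.9)² + 26.4²) = 46.2 m.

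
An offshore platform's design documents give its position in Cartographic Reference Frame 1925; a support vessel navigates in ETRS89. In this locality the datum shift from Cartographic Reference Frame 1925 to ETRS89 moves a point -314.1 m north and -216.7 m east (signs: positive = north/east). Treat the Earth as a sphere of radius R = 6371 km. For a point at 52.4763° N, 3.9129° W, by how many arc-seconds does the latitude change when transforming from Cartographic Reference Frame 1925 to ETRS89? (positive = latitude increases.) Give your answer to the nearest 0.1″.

On a sphere of radius R, 1 rad of latitude = R, so Δφ = ΔN / R = -314.1 / 6371000 = -4.9302e-05 rad = -10.169″.

Δφ = -10.2″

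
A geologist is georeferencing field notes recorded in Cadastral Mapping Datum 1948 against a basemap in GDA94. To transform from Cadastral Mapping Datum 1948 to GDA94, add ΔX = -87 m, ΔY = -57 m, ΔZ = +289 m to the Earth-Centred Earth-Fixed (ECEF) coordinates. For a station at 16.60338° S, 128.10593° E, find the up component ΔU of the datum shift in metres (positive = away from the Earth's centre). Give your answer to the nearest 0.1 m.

At φ = -16.60338°, λ = 128.10593°: sin φ = -0.285745, cos φ = 0.958306, sin λ = 0.786871, cos λ = -0.617117.
ΔU = cos φ cos λ·ΔX + cos φ sin λ·ΔY + sin φ·ΔZ = (0.958306)(-0.617117)(-87) + (0.958306)(0.786871)(-57) + (-0.285745)(289) = -74.11 m.

ΔU = -74.1 m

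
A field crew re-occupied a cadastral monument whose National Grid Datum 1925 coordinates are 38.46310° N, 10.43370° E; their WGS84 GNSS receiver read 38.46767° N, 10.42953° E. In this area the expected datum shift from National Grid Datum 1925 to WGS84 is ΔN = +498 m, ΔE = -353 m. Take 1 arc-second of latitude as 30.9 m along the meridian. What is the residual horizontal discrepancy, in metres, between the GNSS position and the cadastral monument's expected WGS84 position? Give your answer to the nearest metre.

Observed coordinate differences: Δφ = +0.00457°, Δλ = -0.00417°.
Converting to metres (1° lat = 111240 m, cos φ = 0.783009): observed ΔN = 508.4 m, observed ΔE = -363.2 m.
Subtracting the expected shift leaves a residual of 508.4 − (498) = 10.4 m north and -363.2 − (-353) = -10.2 m east.
Residual distance = √(10.4² + (-10.2)²) = 14.6 m.

15 m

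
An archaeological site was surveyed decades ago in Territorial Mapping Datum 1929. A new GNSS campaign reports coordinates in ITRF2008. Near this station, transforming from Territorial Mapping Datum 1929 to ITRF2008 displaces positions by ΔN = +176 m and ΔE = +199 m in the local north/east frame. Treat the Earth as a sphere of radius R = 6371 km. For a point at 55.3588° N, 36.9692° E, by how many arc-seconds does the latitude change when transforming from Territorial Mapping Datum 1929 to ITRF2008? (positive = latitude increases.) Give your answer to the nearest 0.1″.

Δφ = 5.7″

On a sphere of radius R, 1 rad of latitude = R, so Δφ = ΔN / R = 176.0 / 6371000 = 2.7625e-05 rad = 5.698″.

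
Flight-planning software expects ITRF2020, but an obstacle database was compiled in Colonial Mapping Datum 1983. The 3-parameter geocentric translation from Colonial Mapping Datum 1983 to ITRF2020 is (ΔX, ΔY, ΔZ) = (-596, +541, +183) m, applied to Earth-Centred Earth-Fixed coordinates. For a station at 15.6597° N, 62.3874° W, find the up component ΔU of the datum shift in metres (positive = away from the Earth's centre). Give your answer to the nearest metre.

ΔU = -678 m

The local up (radial) axis is (cos φ cos λ, cos φ sin λ, sin φ), giving ΔU = -265.987 − 461.587 + 49.396 = -678.18 m.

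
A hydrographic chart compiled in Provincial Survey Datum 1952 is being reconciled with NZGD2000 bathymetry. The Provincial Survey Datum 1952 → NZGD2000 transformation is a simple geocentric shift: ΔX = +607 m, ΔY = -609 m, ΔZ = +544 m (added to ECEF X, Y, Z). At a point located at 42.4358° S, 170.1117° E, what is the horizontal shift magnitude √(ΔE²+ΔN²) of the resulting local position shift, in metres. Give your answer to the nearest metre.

At φ = -42.4358°, λ = 170.1117°: sin φ = -0.674764, cos φ = 0.738034, sin λ = 0.171728, cos λ = -0.985144.
ΔE = −sin λ·ΔX + cos λ·ΔY = −(0.171728)·(607) + (-0.985144)·(-609) = 495.71 m.
ΔN = −sin φ cos λ·ΔX − sin φ sin λ·ΔY + cos φ·ΔZ = −(-0.674764)(-0.985144)(607) − (-0.674764)(0.171728)(-609) + (0.738034)(544) = -72.57 m.
Horizontal magnitude = √(ΔE² + ΔN²) = √(495.71² + (-72.57)²) = 501.00 m.

501 m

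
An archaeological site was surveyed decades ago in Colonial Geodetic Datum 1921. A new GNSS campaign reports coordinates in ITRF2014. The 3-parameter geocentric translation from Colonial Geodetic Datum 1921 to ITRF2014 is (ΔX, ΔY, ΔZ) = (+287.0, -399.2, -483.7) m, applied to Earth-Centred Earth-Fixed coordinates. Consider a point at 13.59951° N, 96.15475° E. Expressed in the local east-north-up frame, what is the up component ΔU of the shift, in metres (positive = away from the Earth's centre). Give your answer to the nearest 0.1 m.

ΔU = -529.4 m

The local up (radial) axis is (cos φ cos λ, cos φ sin λ, sin φ), giving ΔU = -29.908 − 385.771 − 113.734 = -529.41 m.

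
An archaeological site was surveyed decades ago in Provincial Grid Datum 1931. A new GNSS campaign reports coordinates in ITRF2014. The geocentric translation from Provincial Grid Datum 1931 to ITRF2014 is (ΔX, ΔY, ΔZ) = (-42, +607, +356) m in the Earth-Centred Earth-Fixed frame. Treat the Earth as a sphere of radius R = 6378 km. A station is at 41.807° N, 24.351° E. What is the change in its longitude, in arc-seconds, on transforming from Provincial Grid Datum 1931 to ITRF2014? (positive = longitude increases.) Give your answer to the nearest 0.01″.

Δλ = 24.74″

sin φ = 0.666624, cos φ = 0.745395, sin λ = 0.412325, cos λ = 0.911037.
East component: ΔE = −sin λ·ΔX + cos λ·ΔY = −(0.412325)(-42) + (0.911037)(607) = 570.32 m.
1° of latitude spans πR/180 = 111317 m; at latitude φ, 1° of longitude spans that × cos φ = 82975.2 m, so Δλ = 570.32 / 82975.2 × 3600 = 24.744″.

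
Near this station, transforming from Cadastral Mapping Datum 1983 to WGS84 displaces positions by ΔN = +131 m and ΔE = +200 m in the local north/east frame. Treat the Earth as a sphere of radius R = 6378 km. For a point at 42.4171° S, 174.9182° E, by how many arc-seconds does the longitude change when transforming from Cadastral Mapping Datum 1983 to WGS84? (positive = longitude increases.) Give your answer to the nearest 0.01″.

At latitude -42.4171°, cos φ = 0.738254.
One radian of longitude at latitude φ spans R cos φ, so Δλ = ΔE / (R cos φ) = 200.0 / (6378000 × 0.738254) = 4.2476e-05 rad = 8.761″.

Δλ = 8.76″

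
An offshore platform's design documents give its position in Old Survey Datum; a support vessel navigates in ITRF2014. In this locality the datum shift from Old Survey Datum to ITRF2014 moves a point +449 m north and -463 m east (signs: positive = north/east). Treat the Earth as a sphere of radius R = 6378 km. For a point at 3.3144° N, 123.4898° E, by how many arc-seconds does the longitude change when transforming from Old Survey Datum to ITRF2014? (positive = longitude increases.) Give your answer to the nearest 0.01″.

Δλ = -15.00″

At latitude 3.3144°, cos φ = 0.998327.
One radian of longitude at latitude φ spans R cos φ, so Δλ = ΔE / (R cos φ) = -463.0 / (6378000 × 0.998327) = -7.2715e-05 rad = -14.999″.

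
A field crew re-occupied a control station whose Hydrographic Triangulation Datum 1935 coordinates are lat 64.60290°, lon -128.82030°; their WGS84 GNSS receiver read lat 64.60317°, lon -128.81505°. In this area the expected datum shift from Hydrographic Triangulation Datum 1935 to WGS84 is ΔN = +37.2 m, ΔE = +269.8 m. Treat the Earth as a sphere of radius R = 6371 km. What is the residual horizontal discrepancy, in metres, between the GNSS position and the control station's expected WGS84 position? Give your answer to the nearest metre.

Observed coordinate differences: Δφ = +0.00027°, Δλ = +0.00525°.
Converting to metres (1° lat = 111195 m, cos φ = 0.428889): observed ΔN = 30.0 m, observed ΔE = 250.4 m.
Subtracting the expected shift leaves a residual of 30.0 − (37.2) = -7.2 m north and 250.4 − (269.8) = -19.4 m east.
Residual distance = √((-7.2)² + (-19.4)²) = 20.7 m.

21 m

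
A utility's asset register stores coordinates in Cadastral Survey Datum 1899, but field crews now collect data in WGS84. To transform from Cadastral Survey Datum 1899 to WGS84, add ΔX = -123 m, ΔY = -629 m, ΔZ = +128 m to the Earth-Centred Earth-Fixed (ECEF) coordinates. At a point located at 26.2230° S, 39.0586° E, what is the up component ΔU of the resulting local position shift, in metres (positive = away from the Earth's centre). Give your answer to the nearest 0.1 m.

ΔU = -497.8 m

At φ = -26.2230°, λ = 39.0586°: sin φ = -0.441866, cos φ = 0.897081, sin λ = 0.630115, cos λ = 0.776502.
ΔU = cos φ cos λ·ΔX + cos φ sin λ·ΔY + sin φ·ΔZ = (0.897081)(0.776502)(-123) + (0.897081)(0.630115)(-629) + (-0.441866)(128) = -497.79 m.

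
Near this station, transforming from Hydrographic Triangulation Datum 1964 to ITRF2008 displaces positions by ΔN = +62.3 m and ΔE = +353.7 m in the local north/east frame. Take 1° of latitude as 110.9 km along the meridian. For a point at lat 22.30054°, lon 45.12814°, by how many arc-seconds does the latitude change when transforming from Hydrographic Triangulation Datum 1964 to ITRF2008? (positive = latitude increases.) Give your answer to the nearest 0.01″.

1° of latitude = 110.9 km, so Δφ = 62.3 / 110900 = 0.0005618° = 2.022″.

Δφ = 2.02″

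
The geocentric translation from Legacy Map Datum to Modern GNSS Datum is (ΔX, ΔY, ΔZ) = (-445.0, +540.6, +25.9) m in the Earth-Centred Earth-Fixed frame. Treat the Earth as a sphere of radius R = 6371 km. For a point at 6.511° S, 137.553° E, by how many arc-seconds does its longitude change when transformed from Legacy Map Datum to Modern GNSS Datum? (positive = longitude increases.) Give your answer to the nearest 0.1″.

sin φ = -0.113394, cos φ = 0.993550, sin λ = 0.674908, cos λ = -0.737902.
East component: ΔE = −sin λ·ΔX + cos λ·ΔY = −(0.674908)(-445.0) + (-0.737902)(540.6) = -98.58 m.
1° of latitude spans πR/180 = 111195 m; at latitude φ, 1° of longitude spans that × cos φ = 110477.7 m, so Δλ = -98.58 / 110477.7 × 3600 = -3.212″.

Δλ = -3.2″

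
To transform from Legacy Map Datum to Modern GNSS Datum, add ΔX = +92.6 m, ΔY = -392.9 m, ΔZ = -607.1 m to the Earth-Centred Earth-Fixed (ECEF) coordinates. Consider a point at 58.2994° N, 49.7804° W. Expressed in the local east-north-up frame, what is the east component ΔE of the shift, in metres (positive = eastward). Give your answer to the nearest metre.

At φ = 58.2994°, λ = -49.7804°: sin φ = 0.850806, cos φ = 0.525481, sin λ = -0.763575, cos λ = 0.645719.
ΔE = −sin λ·ΔX + cos λ·ΔY = −(-0.763575)·(92.6) + (0.645719)·(-392.9) = -183.00 m.

ΔE = -183 m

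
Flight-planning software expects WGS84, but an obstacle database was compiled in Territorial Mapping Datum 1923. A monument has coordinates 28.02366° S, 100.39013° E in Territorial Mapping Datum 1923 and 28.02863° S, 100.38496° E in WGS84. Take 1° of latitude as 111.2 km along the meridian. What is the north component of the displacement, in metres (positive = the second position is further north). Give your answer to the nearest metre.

Δφ = -28.02863° − -28.02366° = -0.00497°; Δλ = 100.38496° − 100.39013° = -0.00517°.
ΔN = Δφ × 111200 = -552.7 m; ΔE = Δλ × 111200 × cos(-28.02366°) = -0.00517 × 111200 × 0.882754 = -507.5 m.

ΔN = -553 m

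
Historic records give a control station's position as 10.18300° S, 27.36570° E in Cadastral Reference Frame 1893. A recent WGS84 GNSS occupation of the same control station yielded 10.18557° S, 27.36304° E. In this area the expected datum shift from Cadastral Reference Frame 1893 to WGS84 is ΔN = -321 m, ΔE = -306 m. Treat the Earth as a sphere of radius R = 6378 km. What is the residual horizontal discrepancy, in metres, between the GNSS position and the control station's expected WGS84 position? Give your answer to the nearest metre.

38 m

Observed coordinate differences: Δφ = -0.00257°, Δλ = -0.00266°.
Converting to metres (1° lat = 111317 m, cos φ = 0.984248): observed ΔN = -286.1 m, observed ΔE = -291.4 m.
Subtracting the expected shift leaves a residual of -286.1 − (-321) = 34.9 m north and -291.4 − (-306) = 14.6 m east.
Residual distance = √(34.9² + 14.6²) = 37.8 m.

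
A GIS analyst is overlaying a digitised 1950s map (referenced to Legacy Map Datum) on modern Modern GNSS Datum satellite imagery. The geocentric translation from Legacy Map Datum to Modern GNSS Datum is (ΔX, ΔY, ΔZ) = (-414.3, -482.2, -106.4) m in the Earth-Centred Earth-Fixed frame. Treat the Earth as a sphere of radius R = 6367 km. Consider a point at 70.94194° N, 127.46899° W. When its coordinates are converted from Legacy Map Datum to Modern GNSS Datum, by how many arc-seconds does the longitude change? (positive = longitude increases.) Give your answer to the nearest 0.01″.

Δλ = -3.52″

sin φ = 0.945188, cos φ = 0.326526, sin λ = -0.793683, cos λ = -0.608332.
East component: ΔE = −sin λ·ΔX + cos λ·ΔY = −(-0.793683)(-414.3) + (-0.608332)(-482.2) = -35.49 m.
1° of latitude spans πR/180 = 111125 m; at latitude φ, 1° of longitude spans that × cos φ = 36285.3 m, so Δλ = -35.49 / 36285.3 × 3600 = -3.521″.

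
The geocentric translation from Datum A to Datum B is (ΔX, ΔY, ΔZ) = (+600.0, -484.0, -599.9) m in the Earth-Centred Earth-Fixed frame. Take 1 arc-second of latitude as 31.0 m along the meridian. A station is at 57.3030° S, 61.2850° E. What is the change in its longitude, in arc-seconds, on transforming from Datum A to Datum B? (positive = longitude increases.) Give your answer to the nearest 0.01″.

Δλ = -45.31″

sin φ = -0.841539, cos φ = 0.540196, sin λ = 0.877020, cos λ = 0.480453.
East component: ΔE = −sin λ·ΔX + cos λ·ΔY = −(0.877020)(600.0) + (0.480453)(-484.0) = -758.75 m.
1° of latitude spans 3600 × 31.00 = 111600 m; at latitude φ, 1° of longitude spans that × cos φ = 60285.9 m, so Δλ = -758.75 / 60285.9 × 3600 = -45.309″.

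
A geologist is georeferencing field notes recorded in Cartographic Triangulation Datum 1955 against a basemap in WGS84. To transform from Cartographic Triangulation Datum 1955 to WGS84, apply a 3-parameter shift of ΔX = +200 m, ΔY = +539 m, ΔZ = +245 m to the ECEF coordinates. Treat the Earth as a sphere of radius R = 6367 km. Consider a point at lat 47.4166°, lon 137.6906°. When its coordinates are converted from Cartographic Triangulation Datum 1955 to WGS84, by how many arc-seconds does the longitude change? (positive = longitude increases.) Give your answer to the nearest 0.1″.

Δλ = -25.5″

sin φ = 0.736293, cos φ = 0.676663, sin λ = 0.673134, cos λ = -0.739521.
East component: ΔE = −sin λ·ΔX + cos λ·ΔY = −(0.673134)(200) + (-0.739521)(539) = -533.23 m.
1° of latitude spans πR/180 = 111125 m; at latitude φ, 1° of longitude spans that × cos φ = 75194.2 m, so Δλ = -533.23 / 75194.2 × 3600 = -25.529″.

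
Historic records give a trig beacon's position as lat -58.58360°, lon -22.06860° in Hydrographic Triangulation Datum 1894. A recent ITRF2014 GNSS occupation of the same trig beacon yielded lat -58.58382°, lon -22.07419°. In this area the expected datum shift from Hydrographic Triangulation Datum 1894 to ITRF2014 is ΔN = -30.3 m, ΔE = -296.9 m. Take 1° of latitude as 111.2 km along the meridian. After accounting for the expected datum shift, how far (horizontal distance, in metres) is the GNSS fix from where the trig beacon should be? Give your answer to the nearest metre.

28 m

Observed coordinate differences: Δφ = -0.00022°, Δλ = -0.00559°.
Converting to metres (1° lat = 111200 m, cos φ = 0.521254): observed ΔN = -24.5 m, observed ΔE = -324.0 m.
Subtracting the expected shift leaves a residual of -24.5 − (-30.3) = 5.8 m north and -324.0 − (-296.9) = -27.1 m east.
Residual distance = √(5.8² + (-27.1)²) = 27.7 m.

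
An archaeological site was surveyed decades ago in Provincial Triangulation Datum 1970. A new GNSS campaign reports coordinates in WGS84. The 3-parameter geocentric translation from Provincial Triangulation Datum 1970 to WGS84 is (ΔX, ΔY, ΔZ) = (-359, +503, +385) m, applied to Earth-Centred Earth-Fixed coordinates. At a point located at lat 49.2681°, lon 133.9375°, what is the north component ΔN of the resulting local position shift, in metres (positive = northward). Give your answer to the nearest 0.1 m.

ΔN = -212.0 m

At φ = 49.2681°, λ = 133.9375°: sin φ = 0.757771, cos φ = 0.652520, sin λ = 0.720097, cos λ = -0.693873.
ΔN = −sin φ cos λ·ΔX − sin φ sin λ·ΔY + cos φ·ΔZ = −(0.757771)(-0.693873)(-359) − (0.757771)(0.720097)(503) + (0.652520)(385) = -212.01 m.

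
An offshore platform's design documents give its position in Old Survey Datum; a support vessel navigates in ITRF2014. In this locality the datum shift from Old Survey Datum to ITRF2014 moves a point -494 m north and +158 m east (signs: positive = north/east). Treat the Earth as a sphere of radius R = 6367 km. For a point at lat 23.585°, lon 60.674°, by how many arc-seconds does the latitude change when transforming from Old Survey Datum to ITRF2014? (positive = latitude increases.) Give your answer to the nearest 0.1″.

On a sphere of radius R, 1 rad of latitude = R, so Δφ = ΔN / R = -494.0 / 6367000 = -7.7588e-05 rad = -16.004″.

Δφ = -16.0″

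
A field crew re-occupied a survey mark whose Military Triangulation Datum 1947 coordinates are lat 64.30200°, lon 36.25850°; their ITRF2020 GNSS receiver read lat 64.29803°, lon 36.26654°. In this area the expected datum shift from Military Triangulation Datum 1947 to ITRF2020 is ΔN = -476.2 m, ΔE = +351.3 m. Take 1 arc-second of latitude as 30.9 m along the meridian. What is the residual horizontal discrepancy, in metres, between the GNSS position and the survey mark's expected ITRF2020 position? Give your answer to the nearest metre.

Observed coordinate differences: Δφ = -0.00397°, Δλ = +0.00804°.
Converting to metres (1° lat = 111240 m, cos φ = 0.433628): observed ΔN = -441.6 m, observed ΔE = 387.8 m.
Subtracting the expected shift leaves a residual of -441.6 − (-476.2) = 34.6 m north and 387.8 − (351.3) = 36.5 m east.
Residual distance = √(34.6² + 36.5²) = 50.3 m.

50 m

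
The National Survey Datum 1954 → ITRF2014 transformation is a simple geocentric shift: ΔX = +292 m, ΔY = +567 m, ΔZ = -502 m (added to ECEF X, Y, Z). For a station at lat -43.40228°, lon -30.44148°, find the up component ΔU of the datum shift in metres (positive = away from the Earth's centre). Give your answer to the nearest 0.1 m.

ΔU = 319.1 m

The local up (radial) axis is (cos φ cos λ, cos φ sin λ, sin φ), giving ΔU = 182.906 − 208.719 + 344.932 = 319.12 m.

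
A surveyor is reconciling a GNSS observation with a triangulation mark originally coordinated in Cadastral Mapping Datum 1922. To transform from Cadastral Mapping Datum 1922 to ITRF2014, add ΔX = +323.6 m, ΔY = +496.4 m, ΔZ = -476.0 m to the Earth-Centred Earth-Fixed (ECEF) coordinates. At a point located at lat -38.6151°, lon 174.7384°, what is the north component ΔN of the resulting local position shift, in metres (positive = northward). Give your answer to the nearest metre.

The local north axis is (−sin φ cos λ, −sin φ sin λ, cos φ), giving ΔN = -201.103 + 28.409 − 371.925 = -544.62 m.

ΔN = -545 m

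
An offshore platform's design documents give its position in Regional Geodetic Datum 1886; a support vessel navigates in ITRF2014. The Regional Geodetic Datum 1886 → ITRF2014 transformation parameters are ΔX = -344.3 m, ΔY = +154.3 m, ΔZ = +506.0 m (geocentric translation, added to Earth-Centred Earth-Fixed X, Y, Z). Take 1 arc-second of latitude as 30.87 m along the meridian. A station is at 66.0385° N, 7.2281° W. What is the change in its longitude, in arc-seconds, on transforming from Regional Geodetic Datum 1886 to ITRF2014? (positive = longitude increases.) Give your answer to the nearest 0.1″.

Δλ = 8.8″

sin φ = 0.913819, cos φ = 0.406123, sin λ = -0.125820, cos λ = 0.992053.
East component: ΔE = −sin λ·ΔX + cos λ·ΔY = −(-0.125820)(-344.3) + (0.992053)(154.3) = 109.75 m.
1° of latitude spans 3600 × 30.87 = 111132 m; at latitude φ, 1° of longitude spans that × cos φ = 45133.2 m, so Δλ = 109.75 / 45133.2 × 3600 = 8.754″.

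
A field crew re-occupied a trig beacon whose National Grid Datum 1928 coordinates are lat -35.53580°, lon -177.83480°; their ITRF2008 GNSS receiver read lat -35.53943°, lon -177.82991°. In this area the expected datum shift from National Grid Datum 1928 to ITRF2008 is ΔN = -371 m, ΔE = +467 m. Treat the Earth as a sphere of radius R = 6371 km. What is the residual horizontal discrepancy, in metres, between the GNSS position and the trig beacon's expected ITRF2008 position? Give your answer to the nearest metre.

41 m

Observed coordinate differences: Δφ = -0.00363°, Δλ = +0.00489°.
Converting to metres (1° lat = 111195 m, cos φ = 0.813753): observed ΔN = -403.6 m, observed ΔE = 442.5 m.
Subtracting the expected shift leaves a residual of -403.6 − (-371) = -32.6 m north and 442.5 − (467) = -24.5 m east.
Residual distance = √((-32.6)² + (-24.5)²) = 40.8 m.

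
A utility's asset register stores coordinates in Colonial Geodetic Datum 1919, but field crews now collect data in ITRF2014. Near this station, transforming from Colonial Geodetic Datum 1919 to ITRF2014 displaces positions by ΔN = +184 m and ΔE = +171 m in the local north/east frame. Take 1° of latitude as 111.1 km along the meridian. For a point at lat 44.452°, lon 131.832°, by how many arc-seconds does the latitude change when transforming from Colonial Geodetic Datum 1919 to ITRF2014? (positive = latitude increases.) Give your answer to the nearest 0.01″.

1° of latitude = 111.1 km, so Δφ = 184.0 / 111100 = 0.0016562° = 5.962″.

Δφ = 5.96″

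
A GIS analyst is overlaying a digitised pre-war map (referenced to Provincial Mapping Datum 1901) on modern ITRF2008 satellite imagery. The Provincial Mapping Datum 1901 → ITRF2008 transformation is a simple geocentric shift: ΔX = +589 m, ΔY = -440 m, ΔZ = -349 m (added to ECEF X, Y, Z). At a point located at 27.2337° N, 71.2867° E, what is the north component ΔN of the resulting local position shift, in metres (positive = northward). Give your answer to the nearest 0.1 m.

ΔN = -206.1 m

The local north axis is (−sin φ cos λ, −sin φ sin λ, cos φ), giving ΔN = -86.477 + 190.709 − 310.312 = -206.08 m.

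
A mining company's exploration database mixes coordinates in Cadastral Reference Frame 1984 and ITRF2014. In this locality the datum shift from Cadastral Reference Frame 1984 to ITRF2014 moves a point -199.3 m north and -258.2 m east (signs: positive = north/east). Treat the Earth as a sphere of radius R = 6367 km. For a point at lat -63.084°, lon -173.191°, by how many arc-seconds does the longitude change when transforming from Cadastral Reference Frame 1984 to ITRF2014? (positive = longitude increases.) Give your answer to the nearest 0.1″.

Δλ = -18.5″

At latitude -63.084°, cos φ = 0.452684.
One radian of longitude at latitude φ spans R cos φ, so Δλ = ΔE / (R cos φ) = -258.2 / (6367000 × 0.452684) = -8.9583e-05 rad = -18.478″.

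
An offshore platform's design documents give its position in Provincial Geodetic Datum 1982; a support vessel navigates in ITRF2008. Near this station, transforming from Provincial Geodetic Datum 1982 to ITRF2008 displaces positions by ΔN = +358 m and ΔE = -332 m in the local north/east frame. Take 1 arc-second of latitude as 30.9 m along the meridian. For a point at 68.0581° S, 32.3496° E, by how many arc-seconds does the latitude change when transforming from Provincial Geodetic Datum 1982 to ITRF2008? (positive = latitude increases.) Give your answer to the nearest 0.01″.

1″ of latitude = 30.90 m, so Δφ = 358.0 / 30.90 = 11.586″.

Δφ = 11.59″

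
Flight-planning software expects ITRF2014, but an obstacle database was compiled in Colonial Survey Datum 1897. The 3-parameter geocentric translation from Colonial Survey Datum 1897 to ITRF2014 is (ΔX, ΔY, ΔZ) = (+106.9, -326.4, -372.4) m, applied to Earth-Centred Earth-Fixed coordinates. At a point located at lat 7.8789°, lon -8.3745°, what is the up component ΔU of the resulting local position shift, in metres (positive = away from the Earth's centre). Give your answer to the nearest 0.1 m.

ΔU = 100.8 m

The local up (radial) axis is (cos φ cos λ, cos φ sin λ, sin φ), giving ΔU = 104.762 + 47.089 − 51.049 = 100.80 m.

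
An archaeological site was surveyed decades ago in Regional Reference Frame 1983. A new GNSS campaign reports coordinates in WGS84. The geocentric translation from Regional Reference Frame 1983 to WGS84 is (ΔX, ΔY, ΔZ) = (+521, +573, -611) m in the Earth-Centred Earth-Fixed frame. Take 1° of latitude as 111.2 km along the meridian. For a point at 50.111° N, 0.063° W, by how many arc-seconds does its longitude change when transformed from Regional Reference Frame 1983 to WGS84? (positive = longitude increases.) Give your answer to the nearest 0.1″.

sin φ = 0.767288, cos φ = 0.641302, sin λ = -0.001100, cos λ = 0.999999.
East component: ΔE = −sin λ·ΔX + cos λ·ΔY = −(-0.001100)(521) + (0.999999)(573) = 573.57 m.
1° of latitude spans 111200 m; at latitude φ, 1° of longitude spans that × cos φ = 71312.8 m, so Δλ = 573.57 / 71312.8 × 3600 = 28.955″.

Δλ = 29.0″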